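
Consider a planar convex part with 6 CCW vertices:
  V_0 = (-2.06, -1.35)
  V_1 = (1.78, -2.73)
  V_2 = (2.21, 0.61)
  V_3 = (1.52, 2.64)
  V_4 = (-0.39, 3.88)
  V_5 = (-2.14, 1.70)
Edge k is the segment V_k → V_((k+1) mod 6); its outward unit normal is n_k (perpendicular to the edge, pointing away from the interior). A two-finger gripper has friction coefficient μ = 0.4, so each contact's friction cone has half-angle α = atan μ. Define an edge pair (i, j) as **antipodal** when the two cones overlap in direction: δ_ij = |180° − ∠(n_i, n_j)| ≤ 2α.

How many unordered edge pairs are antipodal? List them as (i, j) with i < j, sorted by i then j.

count = 4; pairs: (0,3), (1,4), (1,5), (2,5)

α = atan 0.4 = 21.80°;  2α = 43.60°
n_0 = (-0.3382, -0.9411)
n_1 = (+0.9918, -0.1277)
n_2 = (+0.9468, +0.3218)
n_3 = (+0.5445, +0.8387)
n_4 = (-0.7798, +0.6260)
n_5 = (-0.9997, -0.0262)
  (0,1): δ = 77.57°  ·
  (0,2): δ = 51.46°  ·
  (0,3): δ = 13.23°  ✓
  (0,4): δ = 71.01°  ·
  (0,5): δ = 111.27°  ·
  (1,2): δ = 153.89°  ·
  (1,3): δ = 115.66°  ·
  (1,4): δ = 31.42°  ✓
  (1,5): δ = 8.84°  ✓
  (2,3): δ = 141.77°  ·
  (2,4): δ = 57.53°  ·
  (2,5): δ = 17.27°  ✓
  (3,4): δ = 95.76°  ·
  (3,5): δ = 55.51°  ·
  (4,5): δ = 139.74°  ·
antipodal pairs: 4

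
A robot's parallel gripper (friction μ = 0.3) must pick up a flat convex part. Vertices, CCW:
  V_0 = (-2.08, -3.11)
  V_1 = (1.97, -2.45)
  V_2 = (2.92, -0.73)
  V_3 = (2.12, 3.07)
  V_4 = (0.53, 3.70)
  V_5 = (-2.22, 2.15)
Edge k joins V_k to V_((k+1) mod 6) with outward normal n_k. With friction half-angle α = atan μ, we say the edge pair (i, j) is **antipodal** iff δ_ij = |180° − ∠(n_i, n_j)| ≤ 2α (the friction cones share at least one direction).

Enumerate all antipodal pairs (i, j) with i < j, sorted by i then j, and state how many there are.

count = 5; pairs: (0,3), (0,4), (1,4), (1,5), (2,5)

α = atan 0.3 = 16.70°;  2α = 33.40°
n_0 = (+0.1608, -0.9870)
n_1 = (+0.8754, -0.4835)
n_2 = (+0.9785, +0.2060)
n_3 = (+0.3684, +0.9297)
n_4 = (-0.4910, +0.8712)
n_5 = (-0.9996, -0.0266)
  (0,1): δ = 128.17°  ·
  (0,2): δ = 87.37°  ·
  (0,3): δ = 30.87°  ✓
  (0,4): δ = 20.15°  ✓
  (0,5): δ = 82.27°  ·
  (1,2): δ = 139.20°  ·
  (1,3): δ = 82.70°  ·
  (1,4): δ = 31.68°  ✓
  (1,5): δ = 30.44°  ✓
  (2,3): δ = 123.50°  ·
  (2,4): δ = 72.48°  ·
  (2,5): δ = 10.36°  ✓
  (3,4): δ = 128.98°  ·
  (3,5): δ = 66.86°  ·
  (4,5): δ = 117.88°  ·
antipodal pairs: 5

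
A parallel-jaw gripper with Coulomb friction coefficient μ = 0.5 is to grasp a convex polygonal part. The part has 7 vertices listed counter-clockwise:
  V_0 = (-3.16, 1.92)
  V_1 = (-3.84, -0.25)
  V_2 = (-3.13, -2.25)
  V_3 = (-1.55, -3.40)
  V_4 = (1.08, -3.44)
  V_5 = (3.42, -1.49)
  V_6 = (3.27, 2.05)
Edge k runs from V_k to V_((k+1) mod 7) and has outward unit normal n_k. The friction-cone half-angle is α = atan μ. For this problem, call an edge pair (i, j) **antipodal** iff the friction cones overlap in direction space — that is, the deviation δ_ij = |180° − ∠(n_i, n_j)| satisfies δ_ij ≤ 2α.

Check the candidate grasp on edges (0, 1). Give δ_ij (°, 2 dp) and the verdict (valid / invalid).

α = atan 0.5 = 26.57°;  2α = 53.13°
edge 0: e_0 = (-0.68, -2.17);  n_0 = (-0.9542, +0.2990)
edge 1: e_1 = (+0.71, -2.00);  n_1 = (-0.9424, -0.3345)
∠(n_0, n_1) = 36.94°
δ = |180° − 36.94°| = 143.06°
143.06° > 2α = 53.13°  →  invalid

δ = 143.06°, invalid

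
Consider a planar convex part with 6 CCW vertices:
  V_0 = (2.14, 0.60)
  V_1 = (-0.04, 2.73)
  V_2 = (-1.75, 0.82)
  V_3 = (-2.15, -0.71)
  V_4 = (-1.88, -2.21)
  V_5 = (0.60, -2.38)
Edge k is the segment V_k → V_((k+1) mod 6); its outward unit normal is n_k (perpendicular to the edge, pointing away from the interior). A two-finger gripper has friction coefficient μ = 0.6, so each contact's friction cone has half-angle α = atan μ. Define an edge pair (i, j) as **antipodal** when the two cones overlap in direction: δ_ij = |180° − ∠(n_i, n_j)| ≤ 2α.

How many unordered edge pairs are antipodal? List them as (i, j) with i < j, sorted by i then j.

α = atan 0.6 = 30.96°;  2α = 61.93°
n_0 = (+0.6989, +0.7153)
n_1 = (-0.7450, +0.6670)
n_2 = (-0.9675, +0.2529)
n_3 = (-0.9842, -0.1772)
n_4 = (-0.0684, -0.9977)
n_5 = (+0.8884, -0.4591)
  (0,1): δ = 87.50°  ·
  (0,2): δ = 60.32°  ✓
  (0,3): δ = 35.46°  ✓
  (0,4): δ = 40.41°  ✓
  (0,5): δ = 107.01°  ·
  (1,2): δ = 152.81°  ·
  (1,3): δ = 127.96°  ·
  (1,4): δ = 52.08°  ✓
  (1,5): δ = 14.51°  ✓
  (2,3): δ = 155.14°  ·
  (2,4): δ = 79.27°  ·
  (2,5): δ = 12.68°  ✓
  (3,4): δ = 104.13°  ·
  (3,5): δ = 37.53°  ✓
  (4,5): δ = 113.41°  ·
antipodal pairs: 7

count = 7; pairs: (0,2), (0,3), (0,4), (1,4), (1,5), (2,5), (3,5)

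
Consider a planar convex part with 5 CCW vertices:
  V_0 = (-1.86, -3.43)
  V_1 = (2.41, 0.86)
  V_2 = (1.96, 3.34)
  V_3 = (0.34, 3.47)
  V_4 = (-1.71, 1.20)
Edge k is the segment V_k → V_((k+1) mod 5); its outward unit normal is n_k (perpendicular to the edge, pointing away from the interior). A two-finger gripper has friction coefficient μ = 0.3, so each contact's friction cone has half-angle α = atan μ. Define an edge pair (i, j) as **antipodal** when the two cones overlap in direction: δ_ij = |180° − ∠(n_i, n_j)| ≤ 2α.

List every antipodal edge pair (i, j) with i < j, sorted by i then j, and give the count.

α = atan 0.3 = 16.70°;  2α = 33.40°
n_0 = (+0.7088, -0.7055)
n_1 = (+0.9839, +0.1785)
n_2 = (+0.0800, +0.9968)
n_3 = (-0.7422, +0.6702)
n_4 = (-0.9995, +0.0324)
  (0,1): δ = 124.85°  ·
  (0,2): δ = 49.72°  ·
  (0,3): δ = 2.78°  ✓
  (0,4): δ = 43.01°  ·
  (1,2): δ = 104.87°  ·
  (1,3): δ = 52.37°  ·
  (1,4): δ = 12.14°  ✓
  (2,3): δ = 127.50°  ·
  (2,4): δ = 87.27°  ·
  (3,4): δ = 139.77°  ·
antipodal pairs: 2

count = 2; pairs: (0,3), (1,4)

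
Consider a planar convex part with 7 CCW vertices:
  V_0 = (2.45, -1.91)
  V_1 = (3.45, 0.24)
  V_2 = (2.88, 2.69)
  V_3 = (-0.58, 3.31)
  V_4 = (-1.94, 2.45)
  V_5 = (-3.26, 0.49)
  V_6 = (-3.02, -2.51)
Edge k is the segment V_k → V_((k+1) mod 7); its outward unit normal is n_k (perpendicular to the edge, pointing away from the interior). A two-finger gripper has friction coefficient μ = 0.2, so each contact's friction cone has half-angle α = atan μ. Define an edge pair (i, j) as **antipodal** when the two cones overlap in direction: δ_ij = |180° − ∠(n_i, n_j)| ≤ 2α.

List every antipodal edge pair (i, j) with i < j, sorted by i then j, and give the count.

α = atan 0.2 = 11.31°;  2α = 22.62°
n_0 = (+0.9067, -0.4217)
n_1 = (+0.9740, +0.2266)
n_2 = (+0.1764, +0.9843)
n_3 = (-0.5345, +0.8452)
n_4 = (-0.8294, +0.5586)
n_5 = (-0.9968, -0.0797)
n_6 = (+0.1090, -0.9940)
  (0,1): δ = 141.96°  ·
  (0,2): δ = 75.22°  ·
  (0,3): δ = 32.75°  ·
  (0,4): δ = 9.02°  ✓
  (0,5): δ = 29.52°  ·
  (0,6): δ = 121.20°  ·
  (1,2): δ = 113.26°  ·
  (1,3): δ = 70.79°  ·
  (1,4): δ = 47.06°  ·
  (1,5): δ = 8.52°  ✓
  (1,6): δ = 83.16°  ·
  (2,3): δ = 137.53°  ·
  (2,4): δ = 113.80°  ·
  (2,5): δ = 75.27°  ·
  (2,6): δ = 16.42°  ✓
  (3,4): δ = 156.27°  ·
  (3,5): δ = 117.73°  ·
  (3,6): δ = 26.05°  ·
  (4,5): δ = 141.47°  ·
  (4,6): δ = 49.78°  ·
  (5,6): δ = 88.31°  ·
antipodal pairs: 3

count = 3; pairs: (0,4), (1,5), (2,6)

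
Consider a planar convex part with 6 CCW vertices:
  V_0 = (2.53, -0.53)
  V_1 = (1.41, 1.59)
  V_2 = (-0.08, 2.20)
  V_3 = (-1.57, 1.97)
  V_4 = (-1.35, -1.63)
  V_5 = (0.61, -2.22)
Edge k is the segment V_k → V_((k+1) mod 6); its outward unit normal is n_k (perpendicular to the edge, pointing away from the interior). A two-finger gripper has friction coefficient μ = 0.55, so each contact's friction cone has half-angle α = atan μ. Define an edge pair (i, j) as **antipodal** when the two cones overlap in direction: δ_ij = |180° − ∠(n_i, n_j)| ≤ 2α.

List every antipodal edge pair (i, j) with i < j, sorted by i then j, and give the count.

count = 6; pairs: (0,3), (0,4), (1,4), (2,4), (2,5), (3,5)

α = atan 0.55 = 28.81°;  2α = 57.62°
n_0 = (+0.8842, +0.4671)
n_1 = (+0.3789, +0.9254)
n_2 = (-0.1526, +0.9883)
n_3 = (-0.9981, -0.0610)
n_4 = (-0.2882, -0.9576)
n_5 = (+0.6607, -0.7506)
  (0,1): δ = 140.11°  ·
  (0,2): δ = 109.07°  ·
  (0,3): δ = 24.35°  ✓
  (0,4): δ = 45.40°  ✓
  (0,5): δ = 103.51°  ·
  (1,2): δ = 148.96°  ·
  (1,3): δ = 64.24°  ·
  (1,4): δ = 5.51°  ✓
  (1,5): δ = 63.62°  ·
  (2,3): δ = 95.28°  ·
  (2,4): δ = 25.53°  ✓
  (2,5): δ = 32.58°  ✓
  (3,4): δ = 110.25°  ·
  (3,5): δ = 52.14°  ✓
  (4,5): δ = 121.89°  ·
antipodal pairs: 6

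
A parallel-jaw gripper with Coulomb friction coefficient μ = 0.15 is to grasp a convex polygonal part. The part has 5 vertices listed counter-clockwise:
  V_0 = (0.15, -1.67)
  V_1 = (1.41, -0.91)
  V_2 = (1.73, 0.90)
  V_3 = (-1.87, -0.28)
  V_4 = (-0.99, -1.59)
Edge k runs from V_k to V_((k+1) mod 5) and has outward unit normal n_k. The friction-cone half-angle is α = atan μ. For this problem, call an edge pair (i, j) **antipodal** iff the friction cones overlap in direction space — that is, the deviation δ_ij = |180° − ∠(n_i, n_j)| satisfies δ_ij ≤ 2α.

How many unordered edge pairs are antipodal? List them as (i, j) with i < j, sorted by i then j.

count = 1; pairs: (0,2)

α = atan 0.15 = 8.53°;  2α = 17.06°
n_0 = (+0.5165, -0.8563)
n_1 = (+0.9847, -0.1741)
n_2 = (-0.3115, +0.9503)
n_3 = (-0.8301, -0.5576)
n_4 = (-0.0700, -0.9975)
  (0,1): δ = 131.12°  ·
  (0,2): δ = 12.95°  ✓
  (0,3): δ = 92.79°  ·
  (0,4): δ = 144.89°  ·
  (1,2): δ = 61.83°  ·
  (1,3): δ = 43.92°  ·
  (1,4): δ = 96.01°  ·
  (2,3): δ = 74.26°  ·
  (2,4): δ = 22.16°  ·
  (3,4): δ = 127.91°  ·
antipodal pairs: 1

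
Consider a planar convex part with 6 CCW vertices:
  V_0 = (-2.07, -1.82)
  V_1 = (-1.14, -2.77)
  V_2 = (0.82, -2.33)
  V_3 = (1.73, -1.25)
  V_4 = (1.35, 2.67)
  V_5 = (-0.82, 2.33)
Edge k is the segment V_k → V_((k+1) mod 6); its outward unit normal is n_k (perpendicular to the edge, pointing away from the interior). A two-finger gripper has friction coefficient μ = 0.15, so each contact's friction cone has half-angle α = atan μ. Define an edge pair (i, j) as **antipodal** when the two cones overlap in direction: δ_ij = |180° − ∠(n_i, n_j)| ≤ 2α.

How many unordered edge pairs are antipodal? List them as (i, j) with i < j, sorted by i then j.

α = atan 0.15 = 8.53°;  2α = 17.06°
n_0 = (-0.7146, -0.6995)
n_1 = (+0.2190, -0.9757)
n_2 = (+0.7647, -0.6444)
n_3 = (+0.9953, +0.0965)
n_4 = (-0.1548, +0.9879)
n_5 = (-0.9575, +0.2884)
  (0,1): δ = 121.74°  ·
  (0,2): δ = 84.51°  ·
  (0,3): δ = 38.85°  ·
  (0,4): δ = 54.51°  ·
  (0,5): δ = 118.85°  ·
  (1,2): δ = 142.77°  ·
  (1,3): δ = 97.12°  ·
  (1,4): δ = 3.75°  ✓
  (1,5): δ = 60.58°  ·
  (2,3): δ = 134.35°  ·
  (2,4): δ = 40.98°  ·
  (2,5): δ = 23.35°  ·
  (3,4): δ = 86.63°  ·
  (3,5): δ = 22.30°  ·
  (4,5): δ = 115.67°  ·
antipodal pairs: 1

count = 1; pairs: (1,4)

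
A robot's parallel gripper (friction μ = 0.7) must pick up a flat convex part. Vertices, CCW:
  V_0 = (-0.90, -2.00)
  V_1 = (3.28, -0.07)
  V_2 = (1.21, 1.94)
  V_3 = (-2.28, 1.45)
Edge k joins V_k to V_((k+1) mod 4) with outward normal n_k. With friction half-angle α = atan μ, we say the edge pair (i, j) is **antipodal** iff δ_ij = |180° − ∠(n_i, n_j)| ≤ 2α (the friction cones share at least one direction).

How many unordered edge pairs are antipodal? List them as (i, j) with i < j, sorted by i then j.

count = 3; pairs: (0,1), (0,2), (1,3)

α = atan 0.7 = 34.99°;  2α = 69.98°
n_0 = (+0.4192, -0.9079)
n_1 = (+0.6966, +0.7174)
n_2 = (-0.1390, +0.9903)
n_3 = (-0.9285, -0.3714)
  (0,1): δ = 68.94°  ✓
  (0,2): δ = 16.79°  ✓
  (0,3): δ = 87.02°  ·
  (1,2): δ = 127.85°  ·
  (1,3): δ = 24.04°  ✓
  (2,3): δ = 76.19°  ·
antipodal pairs: 3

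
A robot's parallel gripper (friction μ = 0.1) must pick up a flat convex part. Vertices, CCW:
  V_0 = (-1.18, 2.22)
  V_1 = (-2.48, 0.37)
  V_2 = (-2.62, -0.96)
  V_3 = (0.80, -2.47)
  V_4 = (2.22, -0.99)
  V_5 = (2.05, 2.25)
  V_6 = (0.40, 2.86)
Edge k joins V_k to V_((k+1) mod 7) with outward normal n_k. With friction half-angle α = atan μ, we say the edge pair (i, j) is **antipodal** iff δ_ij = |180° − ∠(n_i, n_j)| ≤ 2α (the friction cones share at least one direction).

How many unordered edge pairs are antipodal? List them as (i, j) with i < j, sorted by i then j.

count = 3; pairs: (0,3), (1,4), (2,5)

α = atan 0.1 = 5.71°;  2α = 11.42°
n_0 = (-0.8182, +0.5749)
n_1 = (-0.9945, +0.1047)
n_2 = (-0.4039, -0.9148)
n_3 = (+0.7216, -0.6923)
n_4 = (+0.9986, +0.0524)
n_5 = (+0.3468, +0.9380)
n_6 = (-0.3754, +0.9268)
  (0,1): δ = 150.91°  ·
  (0,2): δ = 78.73°  ·
  (0,3): δ = 8.72°  ✓
  (0,4): δ = 38.10°  ·
  (0,5): δ = 104.81°  ·
  (0,6): δ = 147.15°  ·
  (1,2): δ = 107.81°  ·
  (1,3): δ = 37.81°  ·
  (1,4): δ = 9.01°  ✓
  (1,5): δ = 75.72°  ·
  (1,6): δ = 118.06°  ·
  (2,3): δ = 109.99°  ·
  (2,4): δ = 63.17°  ·
  (2,5): δ = 3.53°  ✓
  (2,6): δ = 45.87°  ·
  (3,4): δ = 133.18°  ·
  (3,5): δ = 66.47°  ·
  (3,6): δ = 24.13°  ·
  (4,5): δ = 113.29°  ·
  (4,6): δ = 70.95°  ·
  (5,6): δ = 137.66°  ·
antipodal pairs: 3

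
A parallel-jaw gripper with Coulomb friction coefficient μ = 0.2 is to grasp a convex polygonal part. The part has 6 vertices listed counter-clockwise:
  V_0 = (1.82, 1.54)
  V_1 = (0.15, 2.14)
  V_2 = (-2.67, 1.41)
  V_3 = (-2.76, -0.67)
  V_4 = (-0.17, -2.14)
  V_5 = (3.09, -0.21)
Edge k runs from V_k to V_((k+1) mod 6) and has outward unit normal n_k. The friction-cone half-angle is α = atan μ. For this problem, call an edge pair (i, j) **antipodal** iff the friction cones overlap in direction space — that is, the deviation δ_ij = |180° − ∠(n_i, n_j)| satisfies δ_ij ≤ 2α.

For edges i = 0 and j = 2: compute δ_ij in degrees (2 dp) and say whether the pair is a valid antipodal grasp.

α = atan 0.2 = 11.31°;  2α = 22.62°
edge 0: e_0 = (-1.67, +0.60);  n_0 = (+0.3381, +0.9411)
edge 2: e_2 = (-0.09, -2.08);  n_2 = (-0.9991, +0.0432)
∠(n_0, n_2) = 107.28°
δ = |180° − 107.28°| = 72.72°
72.72° > 2α = 22.62°  →  invalid

δ = 72.72°, invalid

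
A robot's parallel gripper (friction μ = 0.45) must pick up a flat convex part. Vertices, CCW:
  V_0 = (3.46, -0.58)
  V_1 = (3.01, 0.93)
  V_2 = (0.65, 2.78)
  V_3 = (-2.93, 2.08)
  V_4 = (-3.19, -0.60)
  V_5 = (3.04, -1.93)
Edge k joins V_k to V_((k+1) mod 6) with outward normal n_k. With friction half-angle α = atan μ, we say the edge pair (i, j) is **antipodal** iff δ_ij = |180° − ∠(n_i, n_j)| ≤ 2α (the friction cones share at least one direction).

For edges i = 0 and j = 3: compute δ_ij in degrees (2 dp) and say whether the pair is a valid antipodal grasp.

α = atan 0.45 = 24.23°;  2α = 48.46°
edge 0: e_0 = (-0.45, +1.51);  n_0 = (+0.9583, +0.2856)
edge 3: e_3 = (-0.26, -2.68);  n_3 = (-0.9953, +0.0966)
∠(n_0, n_3) = 157.86°
δ = |180° − 157.86°| = 22.14°
22.14° ≤ 2α = 48.46°  →  valid

δ = 22.14°, valid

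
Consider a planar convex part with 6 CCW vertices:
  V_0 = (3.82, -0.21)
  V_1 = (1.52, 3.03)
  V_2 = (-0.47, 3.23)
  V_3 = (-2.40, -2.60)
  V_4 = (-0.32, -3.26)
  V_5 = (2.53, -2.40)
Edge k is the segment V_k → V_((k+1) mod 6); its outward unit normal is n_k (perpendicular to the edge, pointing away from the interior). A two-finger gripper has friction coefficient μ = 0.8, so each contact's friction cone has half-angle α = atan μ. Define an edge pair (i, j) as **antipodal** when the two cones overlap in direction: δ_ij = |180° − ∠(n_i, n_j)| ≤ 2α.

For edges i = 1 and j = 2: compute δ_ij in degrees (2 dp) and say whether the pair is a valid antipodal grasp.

δ = 102.58°, invalid

α = atan 0.8 = 38.66°;  2α = 77.32°
edge 1: e_1 = (-1.99, +0.20);  n_1 = (+0.1000, +0.9950)
edge 2: e_2 = (-1.93, -5.83);  n_2 = (-0.9493, +0.3143)
∠(n_1, n_2) = 77.42°
δ = |180° − 77.42°| = 102.58°
102.58° > 2α = 77.32°  →  invalid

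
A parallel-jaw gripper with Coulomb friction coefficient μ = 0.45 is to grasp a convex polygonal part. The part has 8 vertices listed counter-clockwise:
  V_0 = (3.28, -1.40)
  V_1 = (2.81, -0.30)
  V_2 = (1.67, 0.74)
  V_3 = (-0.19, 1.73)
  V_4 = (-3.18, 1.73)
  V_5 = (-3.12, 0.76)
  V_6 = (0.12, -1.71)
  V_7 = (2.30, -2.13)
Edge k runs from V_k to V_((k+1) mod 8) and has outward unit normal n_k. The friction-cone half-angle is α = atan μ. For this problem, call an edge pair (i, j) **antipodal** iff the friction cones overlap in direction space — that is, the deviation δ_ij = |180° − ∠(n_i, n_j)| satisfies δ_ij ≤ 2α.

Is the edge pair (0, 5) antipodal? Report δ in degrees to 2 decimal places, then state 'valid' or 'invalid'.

α = atan 0.45 = 24.23°;  2α = 48.46°
edge 0: e_0 = (-0.47, +1.10);  n_0 = (+0.9196, +0.3929)
edge 5: e_5 = (+3.24, -2.47);  n_5 = (-0.6063, -0.7953)
∠(n_0, n_5) = 150.46°
δ = |180° − 150.46°| = 29.54°
29.54° ≤ 2α = 48.46°  →  valid

δ = 29.54°, valid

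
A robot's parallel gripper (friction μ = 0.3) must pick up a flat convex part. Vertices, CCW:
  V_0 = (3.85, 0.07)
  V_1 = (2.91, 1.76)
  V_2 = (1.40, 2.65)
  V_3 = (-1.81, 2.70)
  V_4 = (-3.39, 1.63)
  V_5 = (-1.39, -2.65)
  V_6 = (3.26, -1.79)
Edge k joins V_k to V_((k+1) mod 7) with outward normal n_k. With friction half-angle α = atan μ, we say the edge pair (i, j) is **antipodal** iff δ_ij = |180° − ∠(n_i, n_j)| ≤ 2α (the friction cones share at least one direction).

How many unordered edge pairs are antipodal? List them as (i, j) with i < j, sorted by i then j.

count = 3; pairs: (0,4), (2,5), (3,5)

α = atan 0.3 = 16.70°;  2α = 33.40°
n_0 = (+0.8739, +0.4861)
n_1 = (+0.5078, +0.8615)
n_2 = (+0.0156, +0.9999)
n_3 = (-0.5607, +0.8280)
n_4 = (-0.9060, -0.4233)
n_5 = (+0.1819, -0.9833)
n_6 = (+0.9532, -0.3024)
  (0,1): δ = 149.60°  ·
  (0,2): δ = 119.98°  ·
  (0,3): δ = 84.98°  ·
  (0,4): δ = 4.04°  ✓
  (0,5): δ = 71.39°  ·
  (0,6): δ = 133.32°  ·
  (1,2): δ = 150.38°  ·
  (1,3): δ = 115.38°  ·
  (1,4): δ = 34.44°  ·
  (1,5): δ = 40.99°  ·
  (1,6): δ = 102.92°  ·
  (2,3): δ = 145.00°  ·
  (2,4): δ = 64.06°  ·
  (2,5): δ = 11.37°  ✓
  (2,6): δ = 73.29°  ·
  (3,4): δ = 99.06°  ·
  (3,5): δ = 23.63°  ✓
  (3,6): δ = 38.29°  ·
  (4,5): δ = 104.57°  ·
  (4,6): δ = 42.65°  ·
  (5,6): δ = 118.08°  ·
antipodal pairs: 3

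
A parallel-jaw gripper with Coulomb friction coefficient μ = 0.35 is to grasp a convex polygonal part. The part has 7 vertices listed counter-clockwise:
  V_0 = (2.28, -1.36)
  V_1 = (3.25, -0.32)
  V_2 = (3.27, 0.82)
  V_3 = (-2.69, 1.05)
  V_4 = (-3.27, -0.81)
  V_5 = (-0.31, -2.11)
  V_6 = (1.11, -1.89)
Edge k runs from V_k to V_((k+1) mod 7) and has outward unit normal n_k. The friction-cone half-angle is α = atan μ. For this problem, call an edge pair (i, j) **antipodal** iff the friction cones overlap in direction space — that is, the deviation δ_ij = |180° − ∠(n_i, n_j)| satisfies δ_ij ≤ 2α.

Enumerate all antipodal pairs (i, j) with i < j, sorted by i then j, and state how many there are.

count = 5; pairs: (0,3), (1,3), (2,4), (2,5), (2,6)

α = atan 0.35 = 19.29°;  2α = 38.58°
n_0 = (+0.7313, -0.6821)
n_1 = (+0.9998, -0.0175)
n_2 = (+0.0386, +0.9993)
n_3 = (-0.9547, +0.2977)
n_4 = (-0.4021, -0.9156)
n_5 = (+0.1531, -0.9882)
n_6 = (+0.4126, -0.9109)
  (0,1): δ = 138.00°  ·
  (0,2): δ = 49.20°  ·
  (0,3): δ = 25.69°  ✓
  (0,4): δ = 109.29°  ·
  (0,5): δ = 141.81°  ·
  (0,6): δ = 157.38°  ·
  (1,2): δ = 91.20°  ·
  (1,3): δ = 16.31°  ✓
  (1,4): δ = 67.29°  ·
  (1,5): δ = 99.81°  ·
  (1,6): δ = 115.38°  ·
  (2,3): δ = 105.11°  ·
  (2,4): δ = 21.50°  ✓
  (2,5): δ = 11.02°  ✓
  (2,6): δ = 26.58°  ✓
  (3,4): δ = 96.39°  ·
  (3,5): δ = 63.87°  ·
  (3,6): δ = 48.31°  ·
  (4,5): δ = 147.48°  ·
  (4,6): δ = 131.92°  ·
  (5,6): δ = 164.44°  ·
antipodal pairs: 5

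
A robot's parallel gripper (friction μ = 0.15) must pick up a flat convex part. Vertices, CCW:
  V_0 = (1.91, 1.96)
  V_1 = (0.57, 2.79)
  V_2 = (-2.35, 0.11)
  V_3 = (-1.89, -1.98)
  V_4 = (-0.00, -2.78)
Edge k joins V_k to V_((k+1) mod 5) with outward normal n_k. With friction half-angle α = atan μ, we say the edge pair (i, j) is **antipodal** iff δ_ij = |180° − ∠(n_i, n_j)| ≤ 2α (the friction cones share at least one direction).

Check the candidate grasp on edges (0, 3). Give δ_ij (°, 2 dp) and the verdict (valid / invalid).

α = atan 0.15 = 8.53°;  2α = 17.06°
edge 0: e_0 = (-1.34, +0.83);  n_0 = (+0.5266, +0.8501)
edge 3: e_3 = (+1.89, -0.80);  n_3 = (-0.3898, -0.9209)
∠(n_0, n_3) = 171.17°
δ = |180° − 171.17°| = 8.83°
8.83° ≤ 2α = 17.06°  →  valid

δ = 8.83°, valid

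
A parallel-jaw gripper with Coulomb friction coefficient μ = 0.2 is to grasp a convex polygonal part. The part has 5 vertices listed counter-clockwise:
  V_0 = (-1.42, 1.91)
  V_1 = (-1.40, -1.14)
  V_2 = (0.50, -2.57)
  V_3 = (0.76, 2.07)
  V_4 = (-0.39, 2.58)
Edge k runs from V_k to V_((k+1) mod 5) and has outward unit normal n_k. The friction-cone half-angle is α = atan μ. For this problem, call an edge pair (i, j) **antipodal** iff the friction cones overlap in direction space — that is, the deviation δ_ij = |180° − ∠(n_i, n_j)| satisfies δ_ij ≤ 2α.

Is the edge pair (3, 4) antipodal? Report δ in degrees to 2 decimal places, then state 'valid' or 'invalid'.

α = atan 0.2 = 11.31°;  2α = 22.62°
edge 3: e_3 = (-1.15, +0.51);  n_3 = (+0.4054, +0.9141)
edge 4: e_4 = (-1.03, -0.67);  n_4 = (-0.5453, +0.8383)
∠(n_3, n_4) = 56.96°
δ = |180° − 56.96°| = 123.04°
123.04° > 2α = 22.62°  →  invalid

δ = 123.04°, invalid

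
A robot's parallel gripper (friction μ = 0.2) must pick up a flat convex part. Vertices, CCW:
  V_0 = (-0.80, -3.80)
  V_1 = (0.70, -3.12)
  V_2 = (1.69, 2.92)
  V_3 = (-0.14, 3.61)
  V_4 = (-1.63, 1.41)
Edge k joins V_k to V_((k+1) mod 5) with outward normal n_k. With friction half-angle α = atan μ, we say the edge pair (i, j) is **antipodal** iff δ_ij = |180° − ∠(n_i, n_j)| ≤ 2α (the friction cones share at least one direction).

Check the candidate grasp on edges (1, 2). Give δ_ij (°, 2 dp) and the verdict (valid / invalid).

α = atan 0.2 = 11.31°;  2α = 22.62°
edge 1: e_1 = (+0.99, +6.04);  n_1 = (+0.9868, -0.1617)
edge 2: e_2 = (-1.83, +0.69);  n_2 = (+0.3528, +0.9357)
∠(n_1, n_2) = 78.65°
δ = |180° − 78.65°| = 101.35°
101.35° > 2α = 22.62°  →  invalid

δ = 101.35°, invalid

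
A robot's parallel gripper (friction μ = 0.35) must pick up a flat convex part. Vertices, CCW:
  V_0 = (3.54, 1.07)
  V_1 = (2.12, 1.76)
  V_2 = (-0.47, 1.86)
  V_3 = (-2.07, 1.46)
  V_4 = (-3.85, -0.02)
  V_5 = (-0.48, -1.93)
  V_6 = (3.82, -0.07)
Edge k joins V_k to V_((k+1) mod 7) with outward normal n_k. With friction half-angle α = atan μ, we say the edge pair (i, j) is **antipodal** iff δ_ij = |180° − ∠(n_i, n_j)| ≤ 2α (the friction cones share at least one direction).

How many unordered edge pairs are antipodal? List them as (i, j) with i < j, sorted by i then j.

α = atan 0.35 = 19.29°;  2α = 38.58°
n_0 = (+0.4371, +0.8994)
n_1 = (+0.0386, +0.9993)
n_2 = (-0.2425, +0.9701)
n_3 = (-0.6393, +0.7689)
n_4 = (-0.4931, -0.8700)
n_5 = (+0.3970, -0.9178)
n_6 = (+0.9711, +0.2385)
  (0,1): δ = 156.30°  ·
  (0,2): δ = 140.05°  ·
  (0,3): δ = 114.34°  ·
  (0,4): δ = 3.63°  ✓
  (0,5): δ = 49.31°  ·
  (0,6): δ = 129.72°  ·
  (1,2): δ = 163.75°  ·
  (1,3): δ = 138.05°  ·
  (1,4): δ = 27.33°  ✓
  (1,5): δ = 25.60°  ✓
  (1,6): δ = 106.01°  ·
  (2,3): δ = 154.29°  ·
  (2,4): δ = 43.58°  ·
  (2,5): δ = 9.36°  ✓
  (2,6): δ = 89.76°  ·
  (3,4): δ = 69.29°  ·
  (3,5): δ = 16.35°  ✓
  (3,6): δ = 64.06°  ·
  (4,5): δ = 127.07°  ·
  (4,6): δ = 46.66°  ·
  (5,6): δ = 99.59°  ·
antipodal pairs: 5

count = 5; pairs: (0,4), (1,4), (1,5), (2,5), (3,5)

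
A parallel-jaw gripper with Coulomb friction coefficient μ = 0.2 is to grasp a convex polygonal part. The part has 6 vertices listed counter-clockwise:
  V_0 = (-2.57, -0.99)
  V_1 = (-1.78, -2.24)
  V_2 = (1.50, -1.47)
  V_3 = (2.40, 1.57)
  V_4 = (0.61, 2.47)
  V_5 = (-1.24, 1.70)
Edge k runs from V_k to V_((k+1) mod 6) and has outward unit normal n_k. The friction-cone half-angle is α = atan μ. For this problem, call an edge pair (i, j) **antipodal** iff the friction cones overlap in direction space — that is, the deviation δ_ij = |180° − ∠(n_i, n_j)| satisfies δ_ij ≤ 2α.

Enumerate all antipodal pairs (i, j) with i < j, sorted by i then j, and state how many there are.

count = 2; pairs: (1,4), (2,5)

α = atan 0.2 = 11.31°;  2α = 22.62°
n_0 = (-0.8453, -0.5342)
n_1 = (+0.2285, -0.9735)
n_2 = (+0.9589, -0.2839)
n_3 = (+0.4492, +0.8934)
n_4 = (-0.3843, +0.9232)
n_5 = (-0.8964, +0.4432)
  (0,1): δ = 109.08°  ·
  (0,2): δ = 48.78°  ·
  (0,3): δ = 31.01°  ·
  (0,4): δ = 80.30°  ·
  (0,5): δ = 121.40°  ·
  (1,2): δ = 119.70°  ·
  (1,3): δ = 39.90°  ·
  (1,4): δ = 9.39°  ✓
  (1,5): δ = 50.48°  ·
  (2,3): δ = 100.20°  ·
  (2,4): δ = 50.91°  ·
  (2,5): δ = 9.82°  ✓
  (3,4): δ = 130.71°  ·
  (3,5): δ = 89.62°  ·
  (4,5): δ = 138.91°  ·
antipodal pairs: 2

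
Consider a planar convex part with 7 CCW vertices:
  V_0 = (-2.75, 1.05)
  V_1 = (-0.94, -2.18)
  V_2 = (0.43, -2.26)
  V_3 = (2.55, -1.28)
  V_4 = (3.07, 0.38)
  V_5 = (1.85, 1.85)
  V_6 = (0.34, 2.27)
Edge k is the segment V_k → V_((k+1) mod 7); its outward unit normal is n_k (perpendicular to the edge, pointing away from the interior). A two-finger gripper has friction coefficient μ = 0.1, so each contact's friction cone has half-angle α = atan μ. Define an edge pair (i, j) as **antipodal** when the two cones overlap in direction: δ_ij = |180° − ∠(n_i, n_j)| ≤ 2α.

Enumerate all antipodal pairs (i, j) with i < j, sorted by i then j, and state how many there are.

count = 2; pairs: (0,4), (2,6)

α = atan 0.1 = 5.71°;  2α = 11.42°
n_0 = (-0.8724, -0.4889)
n_1 = (-0.0583, -0.9983)
n_2 = (+0.4196, -0.9077)
n_3 = (+0.9543, -0.2989)
n_4 = (+0.7695, +0.6386)
n_5 = (+0.2680, +0.9634)
n_6 = (-0.3672, +0.9301)
  (0,1): δ = 122.61°  ·
  (0,2): δ = 94.46°  ·
  (0,3): δ = 46.66°  ·
  (0,4): δ = 10.43°  ✓
  (0,5): δ = 45.19°  ·
  (0,6): δ = 82.28°  ·
  (1,2): δ = 151.85°  ·
  (1,3): δ = 104.05°  ·
  (1,4): δ = 46.97°  ·
  (1,5): δ = 12.20°  ·
  (1,6): δ = 24.89°  ·
  (2,3): δ = 132.20°  ·
  (2,4): δ = 75.12°  ·
  (2,5): δ = 40.35°  ·
  (2,6): δ = 3.26°  ✓
  (3,4): δ = 122.92°  ·
  (3,5): δ = 88.15°  ·
  (3,6): δ = 51.06°  ·
  (4,5): δ = 145.23°  ·
  (4,6): δ = 108.15°  ·
  (5,6): δ = 142.91°  ·
antipodal pairs: 2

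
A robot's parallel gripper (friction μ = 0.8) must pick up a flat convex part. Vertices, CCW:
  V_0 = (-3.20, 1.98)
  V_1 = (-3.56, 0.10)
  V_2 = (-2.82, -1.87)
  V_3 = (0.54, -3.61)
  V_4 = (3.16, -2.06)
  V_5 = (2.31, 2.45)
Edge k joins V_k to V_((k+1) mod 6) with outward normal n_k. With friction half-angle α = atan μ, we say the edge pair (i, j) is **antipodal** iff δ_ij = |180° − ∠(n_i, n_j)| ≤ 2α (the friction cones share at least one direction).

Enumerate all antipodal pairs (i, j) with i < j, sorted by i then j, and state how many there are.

α = atan 0.8 = 38.66°;  2α = 77.32°
n_0 = (-0.9822, +0.1881)
n_1 = (-0.9361, -0.3516)
n_2 = (-0.4599, -0.8880)
n_3 = (+0.5092, -0.8607)
n_4 = (+0.9827, +0.1852)
n_5 = (-0.0850, +0.9964)
  (0,1): δ = 148.57°  ·
  (0,2): δ = 106.54°  ·
  (0,3): δ = 48.55°  ✓
  (0,4): δ = 21.51°  ✓
  (0,5): δ = 105.72°  ·
  (1,2): δ = 137.97°  ·
  (1,3): δ = 79.98°  ·
  (1,4): δ = 9.91°  ✓
  (1,5): δ = 74.29°  ✓
  (2,3): δ = 122.01°  ·
  (2,4): δ = 51.95°  ✓
  (2,5): δ = 32.25°  ✓
  (3,4): δ = 109.94°  ·
  (3,5): δ = 25.73°  ✓
  (4,5): δ = 95.80°  ·
antipodal pairs: 7

count = 7; pairs: (0,3), (0,4), (1,4), (1,5), (2,4), (2,5), (3,5)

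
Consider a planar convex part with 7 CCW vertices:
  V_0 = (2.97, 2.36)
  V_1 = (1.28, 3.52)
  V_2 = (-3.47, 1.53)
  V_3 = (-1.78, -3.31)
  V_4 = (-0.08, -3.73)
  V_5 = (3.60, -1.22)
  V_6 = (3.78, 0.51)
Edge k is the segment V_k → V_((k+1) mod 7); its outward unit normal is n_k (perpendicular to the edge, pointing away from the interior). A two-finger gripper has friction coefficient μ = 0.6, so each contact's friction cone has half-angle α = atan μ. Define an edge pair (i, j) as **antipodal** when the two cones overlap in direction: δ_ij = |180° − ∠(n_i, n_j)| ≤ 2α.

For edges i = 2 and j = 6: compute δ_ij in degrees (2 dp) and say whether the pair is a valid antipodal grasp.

δ = 4.40°, valid

α = atan 0.6 = 30.96°;  2α = 61.93°
edge 2: e_2 = (+1.69, -4.84);  n_2 = (-0.9441, -0.3297)
edge 6: e_6 = (-0.81, +1.85);  n_6 = (+0.9160, +0.4011)
∠(n_2, n_6) = 175.60°
δ = |180° − 175.60°| = 4.40°
4.40° ≤ 2α = 61.93°  →  valid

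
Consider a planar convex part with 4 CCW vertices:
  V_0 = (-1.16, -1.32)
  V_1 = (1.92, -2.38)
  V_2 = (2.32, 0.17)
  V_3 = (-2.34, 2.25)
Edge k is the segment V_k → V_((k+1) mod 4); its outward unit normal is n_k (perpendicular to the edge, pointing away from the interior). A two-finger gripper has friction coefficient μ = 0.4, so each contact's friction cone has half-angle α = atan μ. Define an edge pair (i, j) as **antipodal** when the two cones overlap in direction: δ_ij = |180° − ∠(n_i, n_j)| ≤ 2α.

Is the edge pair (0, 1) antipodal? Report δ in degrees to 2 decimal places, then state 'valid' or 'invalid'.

α = atan 0.4 = 21.80°;  2α = 43.60°
edge 0: e_0 = (+3.08, -1.06);  n_0 = (-0.3254, -0.9456)
edge 1: e_1 = (+0.40, +2.55);  n_1 = (+0.9879, -0.1550)
∠(n_0, n_1) = 100.08°
δ = |180° − 100.08°| = 79.92°
79.92° > 2α = 43.60°  →  invalid

δ = 79.92°, invalid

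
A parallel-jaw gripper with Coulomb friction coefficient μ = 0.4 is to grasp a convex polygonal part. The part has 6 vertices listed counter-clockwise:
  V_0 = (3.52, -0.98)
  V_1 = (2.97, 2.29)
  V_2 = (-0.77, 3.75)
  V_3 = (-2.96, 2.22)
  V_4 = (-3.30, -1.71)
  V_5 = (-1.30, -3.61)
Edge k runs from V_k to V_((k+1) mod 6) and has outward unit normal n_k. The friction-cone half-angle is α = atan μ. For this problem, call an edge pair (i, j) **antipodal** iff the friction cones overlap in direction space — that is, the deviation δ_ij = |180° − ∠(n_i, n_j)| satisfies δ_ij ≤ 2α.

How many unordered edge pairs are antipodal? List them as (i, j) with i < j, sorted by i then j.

α = atan 0.4 = 21.80°;  2α = 43.60°
n_0 = (+0.9861, +0.1659)
n_1 = (+0.3636, +0.9315)
n_2 = (-0.5727, +0.8198)
n_3 = (-0.9963, +0.0862)
n_4 = (-0.6887, -0.7250)
n_5 = (+0.4790, -0.8778)
  (0,1): δ = 120.87°  ·
  (0,2): δ = 64.61°  ·
  (0,3): δ = 14.49°  ✓
  (0,4): δ = 36.92°  ✓
  (0,5): δ = 109.07°  ·
  (1,2): δ = 123.74°  ·
  (1,3): δ = 73.62°  ·
  (1,4): δ = 22.21°  ✓
  (1,5): δ = 49.94°  ·
  (2,3): δ = 129.88°  ·
  (2,4): δ = 78.47°  ·
  (2,5): δ = 6.32°  ✓
  (3,4): δ = 128.59°  ·
  (3,5): δ = 56.44°  ·
  (4,5): δ = 107.85°  ·
antipodal pairs: 4

count = 4; pairs: (0,3), (0,4), (1,4), (2,5)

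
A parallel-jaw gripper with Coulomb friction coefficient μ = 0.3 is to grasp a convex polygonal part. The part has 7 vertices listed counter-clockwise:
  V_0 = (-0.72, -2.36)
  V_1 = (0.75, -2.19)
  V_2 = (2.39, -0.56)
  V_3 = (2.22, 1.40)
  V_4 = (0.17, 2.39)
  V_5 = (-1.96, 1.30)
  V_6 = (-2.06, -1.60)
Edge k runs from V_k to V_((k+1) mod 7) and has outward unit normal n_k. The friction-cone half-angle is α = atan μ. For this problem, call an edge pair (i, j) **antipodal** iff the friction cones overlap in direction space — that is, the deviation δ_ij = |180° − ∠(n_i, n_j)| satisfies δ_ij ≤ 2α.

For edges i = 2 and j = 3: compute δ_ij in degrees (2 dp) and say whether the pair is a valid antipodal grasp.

α = atan 0.3 = 16.70°;  2α = 33.40°
edge 2: e_2 = (-0.17, +1.96);  n_2 = (+0.9963, +0.0864)
edge 3: e_3 = (-2.05, +0.99);  n_3 = (+0.4349, +0.9005)
∠(n_2, n_3) = 59.27°
δ = |180° − 59.27°| = 120.73°
120.73° > 2α = 33.40°  →  invalid

δ = 120.73°, invalid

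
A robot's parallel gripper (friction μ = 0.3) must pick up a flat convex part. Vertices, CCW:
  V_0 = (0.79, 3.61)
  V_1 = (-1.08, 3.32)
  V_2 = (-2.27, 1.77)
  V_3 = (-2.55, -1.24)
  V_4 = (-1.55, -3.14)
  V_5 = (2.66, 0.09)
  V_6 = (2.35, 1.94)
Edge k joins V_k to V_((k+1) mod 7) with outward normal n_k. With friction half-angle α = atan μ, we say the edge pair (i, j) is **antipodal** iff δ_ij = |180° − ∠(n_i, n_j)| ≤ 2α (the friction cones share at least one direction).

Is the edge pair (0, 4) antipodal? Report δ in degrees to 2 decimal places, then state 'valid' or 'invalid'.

α = atan 0.3 = 16.70°;  2α = 33.40°
edge 0: e_0 = (-1.87, -0.29);  n_0 = (-0.1532, +0.9882)
edge 4: e_4 = (+4.21, +3.23);  n_4 = (+0.6087, -0.7934)
∠(n_0, n_4) = 151.32°
δ = |180° − 151.32°| = 28.68°
28.68° ≤ 2α = 33.40°  →  valid

δ = 28.68°, valid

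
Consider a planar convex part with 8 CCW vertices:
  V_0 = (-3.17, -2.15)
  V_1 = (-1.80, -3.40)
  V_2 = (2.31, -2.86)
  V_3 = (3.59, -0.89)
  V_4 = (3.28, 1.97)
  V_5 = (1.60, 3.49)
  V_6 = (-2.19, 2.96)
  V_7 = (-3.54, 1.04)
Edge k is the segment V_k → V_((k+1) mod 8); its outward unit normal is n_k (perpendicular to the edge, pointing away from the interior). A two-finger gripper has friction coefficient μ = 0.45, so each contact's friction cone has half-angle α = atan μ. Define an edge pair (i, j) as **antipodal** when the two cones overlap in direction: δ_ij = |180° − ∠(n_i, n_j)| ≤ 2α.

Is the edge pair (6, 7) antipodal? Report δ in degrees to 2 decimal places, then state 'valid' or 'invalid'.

δ = 138.27°, invalid

α = atan 0.45 = 24.23°;  2α = 48.46°
edge 6: e_6 = (-1.35, -1.92);  n_6 = (-0.8180, +0.5752)
edge 7: e_7 = (+0.37, -3.19);  n_7 = (-0.9933, -0.1152)
∠(n_6, n_7) = 41.73°
δ = |180° − 41.73°| = 138.27°
138.27° > 2α = 48.46°  →  invalid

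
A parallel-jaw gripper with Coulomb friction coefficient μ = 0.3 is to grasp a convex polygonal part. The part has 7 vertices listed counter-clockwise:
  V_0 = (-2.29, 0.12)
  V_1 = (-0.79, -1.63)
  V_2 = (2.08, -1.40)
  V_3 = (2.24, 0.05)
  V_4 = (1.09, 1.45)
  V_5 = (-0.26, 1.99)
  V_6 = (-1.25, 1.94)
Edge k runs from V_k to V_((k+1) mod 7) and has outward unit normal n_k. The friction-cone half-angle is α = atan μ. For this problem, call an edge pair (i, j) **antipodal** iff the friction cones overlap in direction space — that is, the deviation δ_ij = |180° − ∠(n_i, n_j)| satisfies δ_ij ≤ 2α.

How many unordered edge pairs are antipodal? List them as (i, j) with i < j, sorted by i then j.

α = atan 0.3 = 16.70°;  2α = 33.40°
n_0 = (-0.7593, -0.6508)
n_1 = (+0.0799, -0.9968)
n_2 = (+0.9940, -0.1097)
n_3 = (+0.7727, +0.6347)
n_4 = (+0.3714, +0.9285)
n_5 = (-0.0504, +0.9987)
n_6 = (-0.8682, +0.4961)
  (0,1): δ = 126.02°  ·
  (0,2): δ = 46.90°  ·
  (0,3): δ = 1.20°  ✓
  (0,4): δ = 27.60°  ✓
  (0,5): δ = 52.29°  ·
  (0,6): δ = 109.65°  ·
  (1,2): δ = 100.88°  ·
  (1,3): δ = 55.18°  ·
  (1,4): δ = 26.38°  ✓
  (1,5): δ = 1.69°  ✓
  (1,6): δ = 55.67°  ·
  (2,3): δ = 134.30°  ·
  (2,4): δ = 105.50°  ·
  (2,5): δ = 80.81°  ·
  (2,6): δ = 23.45°  ✓
  (3,4): δ = 151.20°  ·
  (3,5): δ = 126.51°  ·
  (3,6): δ = 69.15°  ·
  (4,5): δ = 155.31°  ·
  (4,6): δ = 97.94°  ·
  (5,6): δ = 122.64°  ·
antipodal pairs: 5

count = 5; pairs: (0,3), (0,4), (1,4), (1,5), (2,6)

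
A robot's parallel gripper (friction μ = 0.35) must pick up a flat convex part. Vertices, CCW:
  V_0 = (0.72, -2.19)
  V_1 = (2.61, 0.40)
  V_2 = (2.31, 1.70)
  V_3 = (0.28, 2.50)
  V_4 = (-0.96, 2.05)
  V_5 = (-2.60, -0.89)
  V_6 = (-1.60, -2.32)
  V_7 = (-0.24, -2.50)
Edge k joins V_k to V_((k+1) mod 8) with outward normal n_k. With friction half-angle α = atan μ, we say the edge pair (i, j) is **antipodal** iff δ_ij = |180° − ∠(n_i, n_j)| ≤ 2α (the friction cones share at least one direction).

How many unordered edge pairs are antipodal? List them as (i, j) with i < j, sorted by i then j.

count = 7; pairs: (0,3), (0,4), (1,5), (2,5), (2,6), (3,6), (3,7)

α = atan 0.35 = 19.29°;  2α = 38.58°
n_0 = (+0.8078, -0.5895)
n_1 = (+0.9744, +0.2249)
n_2 = (+0.3666, +0.9304)
n_3 = (-0.3411, +0.9400)
n_4 = (-0.8733, +0.4872)
n_5 = (-0.8195, -0.5731)
n_6 = (-0.1312, -0.9914)
n_7 = (+0.3073, -0.9516)
  (0,1): δ = 130.89°  ·
  (0,2): δ = 75.39°  ·
  (0,3): δ = 33.93°  ✓
  (0,4): δ = 6.97°  ✓
  (0,5): δ = 71.08°  ·
  (0,6): δ = 118.58°  ·
  (0,7): δ = 144.02°  ·
  (1,2): δ = 124.50°  ·
  (1,3): δ = 83.05°  ·
  (1,4): δ = 42.15°  ·
  (1,5): δ = 21.97°  ✓
  (1,6): δ = 69.47°  ·
  (1,7): δ = 94.90°  ·
  (2,3): δ = 138.55°  ·
  (2,4): δ = 97.64°  ·
  (2,5): δ = 33.53°  ✓
  (2,6): δ = 13.97°  ✓
  (2,7): δ = 39.40°  ·
  (3,4): δ = 139.10°  ·
  (3,5): δ = 74.98°  ·
  (3,6): δ = 27.49°  ✓
  (3,7): δ = 2.05°  ✓
  (4,5): δ = 115.88°  ·
  (4,6): δ = 68.39°  ·
  (4,7): δ = 42.95°  ·
  (5,6): δ = 132.50°  ·
  (5,7): δ = 107.07°  ·
  (6,7): δ = 154.56°  ·
antipodal pairs: 7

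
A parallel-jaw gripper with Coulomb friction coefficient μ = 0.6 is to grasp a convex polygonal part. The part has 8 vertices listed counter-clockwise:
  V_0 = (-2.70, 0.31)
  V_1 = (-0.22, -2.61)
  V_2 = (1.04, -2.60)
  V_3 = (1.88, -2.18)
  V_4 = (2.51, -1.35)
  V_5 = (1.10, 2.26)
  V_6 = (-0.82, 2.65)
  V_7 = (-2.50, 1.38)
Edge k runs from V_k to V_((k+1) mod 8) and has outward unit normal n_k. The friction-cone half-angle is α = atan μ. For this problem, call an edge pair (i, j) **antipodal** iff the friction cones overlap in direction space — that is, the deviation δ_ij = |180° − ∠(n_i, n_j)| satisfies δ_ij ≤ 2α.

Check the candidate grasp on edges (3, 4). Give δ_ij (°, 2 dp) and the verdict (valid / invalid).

α = atan 0.6 = 30.96°;  2α = 61.93°
edge 3: e_3 = (+0.63, +0.83);  n_3 = (+0.7965, -0.6046)
edge 4: e_4 = (-1.41, +3.61);  n_4 = (+0.9315, +0.3638)
∠(n_3, n_4) = 58.53°
δ = |180° − 58.53°| = 121.47°
121.47° > 2α = 61.93°  →  invalid

δ = 121.47°, invalid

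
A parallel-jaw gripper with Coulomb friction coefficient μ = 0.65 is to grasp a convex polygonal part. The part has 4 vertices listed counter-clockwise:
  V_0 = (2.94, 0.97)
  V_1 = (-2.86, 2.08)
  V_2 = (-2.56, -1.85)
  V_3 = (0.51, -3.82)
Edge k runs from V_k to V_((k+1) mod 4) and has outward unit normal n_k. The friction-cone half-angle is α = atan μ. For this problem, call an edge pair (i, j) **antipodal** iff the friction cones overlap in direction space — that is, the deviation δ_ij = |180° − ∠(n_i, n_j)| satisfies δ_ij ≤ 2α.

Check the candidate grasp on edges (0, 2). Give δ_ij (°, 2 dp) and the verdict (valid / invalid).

δ = 21.85°, valid

α = atan 0.65 = 33.02°;  2α = 66.05°
edge 0: e_0 = (-5.80, +1.11);  n_0 = (+0.1880, +0.9822)
edge 2: e_2 = (+3.07, -1.97);  n_2 = (-0.5401, -0.8416)
∠(n_0, n_2) = 158.15°
δ = |180° − 158.15°| = 21.85°
21.85° ≤ 2α = 66.05°  →  valid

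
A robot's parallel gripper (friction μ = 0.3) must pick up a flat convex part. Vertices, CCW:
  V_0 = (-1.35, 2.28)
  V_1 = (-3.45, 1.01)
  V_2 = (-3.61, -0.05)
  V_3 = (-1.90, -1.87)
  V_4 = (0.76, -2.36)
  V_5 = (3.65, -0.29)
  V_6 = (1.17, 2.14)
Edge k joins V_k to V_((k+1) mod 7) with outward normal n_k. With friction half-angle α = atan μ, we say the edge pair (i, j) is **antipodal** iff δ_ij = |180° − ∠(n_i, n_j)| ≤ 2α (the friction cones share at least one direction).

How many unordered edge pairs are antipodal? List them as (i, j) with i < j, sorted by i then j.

count = 3; pairs: (0,4), (2,5), (3,6)

α = atan 0.3 = 16.70°;  2α = 33.40°
n_0 = (-0.5175, +0.8557)
n_1 = (-0.9888, +0.1493)
n_2 = (-0.7288, -0.6847)
n_3 = (-0.1812, -0.9835)
n_4 = (+0.5823, -0.8130)
n_5 = (+0.6999, +0.7143)
n_6 = (+0.0555, +0.9985)
  (0,1): δ = 129.75°  ·
  (0,2): δ = 77.95°  ·
  (0,3): δ = 41.60°  ·
  (0,4): δ = 4.45°  ✓
  (0,5): δ = 104.42°  ·
  (0,6): δ = 145.66°  ·
  (1,2): δ = 128.20°  ·
  (1,3): δ = 91.85°  ·
  (1,4): δ = 45.80°  ·
  (1,5): δ = 54.17°  ·
  (1,6): δ = 95.40°  ·
  (2,3): δ = 143.65°  ·
  (2,4): δ = 97.60°  ·
  (2,5): δ = 2.37°  ✓
  (2,6): δ = 43.61°  ·
  (3,4): δ = 133.95°  ·
  (3,5): δ = 33.98°  ·
  (3,6): δ = 7.26°  ✓
  (4,5): δ = 80.03°  ·
  (4,6): δ = 38.79°  ·
  (5,6): δ = 138.76°  ·
antipodal pairs: 3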